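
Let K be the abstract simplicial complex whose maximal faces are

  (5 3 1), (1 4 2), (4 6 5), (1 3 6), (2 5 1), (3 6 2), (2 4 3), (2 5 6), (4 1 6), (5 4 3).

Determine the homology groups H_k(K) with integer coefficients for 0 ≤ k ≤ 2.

H_0 = Z,  H_1 = Z/2Z,  H_2 = 0.

Take the total order 1 < 2 < 3 < 4 < 5 < 6 on the vertex set. Then K (dimension 2) consists of the simplices:

  0-simplices (6): [1], [2], [3], [4], [5], [6]
  1-simplices (15): [1,2], [1,3], [1,4], [1,5], [1,6], [2,3], [2,4], [2,5], [2,6], [3,4], [3,5], [3,6], [4,5], [4,6], [5,6]
  2-simplices (10): [1,2,4], [1,2,5], [1,3,5], [1,3,6], [1,4,6], [2,3,4], [2,3,6], [2,5,6], [3,4,5], [4,5,6]

Hence C_0 ≅ Z^6, C_1 ≅ Z^15, C_2 ≅ Z^10.

Boundary ∂_1: C_1 → C_0 maps an edge to its endpoints' difference, ∂[p,q] = q − p. For instance
  ∂[3,5] = [5] − [3].
As a 6×15 matrix over Z this has rank 5, with invariant factors (1,1,1,1,1).

The boundary map ∂_2: C_2 → C_1 acts by ∂[p,q,r] = [q,r] − [p,r] + [p,q]. For instance
  ∂[4,5,6] = [5,6] − [4,6] + [4,5],
  ∂[2,5,6] = [5,6] − [2,6] + [2,5].
As a 15×10 matrix over Z this has rank 10, with invariant factors (1,1,1,1,1,1,1,1,1,2).

From H_k ≅ ker(∂_k) / im(∂_{k+1}) we obtain:

  H_0: rank C_0 − rank ∂_1 = 6 − 5 = 1, and the invariant factors of ∂_1 are all 1, so H_0 ≅ Z.
  H_1: rank ker ∂_1 − rank ∂_2 = (15 − 5) − 10 = 0, and ∂_2 has invariant factor 2 > 1, so H_1 ≅ Z/2Z.
  H_2: rank ker ∂_2 − rank ∂_3 = (10 − 10) − 0 = 0, and there is no ∂_3, so H_2 ≅ 0.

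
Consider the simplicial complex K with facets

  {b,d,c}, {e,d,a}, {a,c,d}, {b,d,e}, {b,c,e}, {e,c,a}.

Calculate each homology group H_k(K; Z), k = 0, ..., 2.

H_0 = Z,  H_1 = 0,  H_2 = Z.

Fix the vertex order a < b < c < d < e and write every simplex with vertices in increasing order. Then dim K = 2 and the simplices of K are:

  0-simplices (5): a, b, c, d, e
  1-simplices (9): ac, ad, ae, bc, bd, be, cd, ce, de
  2-simplices (6): acd, ace, ade, bcd, bce, bde

so the chain groups are C_0 ≅ Z^5, C_1 ≅ Z^9, C_2 ≅ Z^6.

The boundary map ∂_1: C_1 → C_0 is given by ∂[p,q] = [q] − [p]. For instance
  ∂de = e − d.
The resulting 5×9 matrix has rank 4, and its Smith normal form has invariant factors (1,1,1,1).

∂_2: C_2 → C_1 sends each 2-simplex [p,q,r] to [q,r] − [p,r] + [p,q]. For instance
  ∂acd = cd − ad + ac,
  ∂bde = de − be + bd.
The 9×6 boundary matrix has rank 5 and Smith normal form diag(1,1,1,1,1).

Reading off H_k = ker ∂_k / im ∂_{k+1}:

  H_0: rank C_0 − rank ∂_1 = 5 − 4 = 1, and the invariant factors of ∂_1 are all 1, so H_0 ≅ Z.
  H_1: rank ker ∂_1 − rank ∂_2 = (9 − 4) − 5 = 0, and the invariant factors of ∂_2 are all 1, so H_1 ≅ 0.
  H_2: rank ker ∂_2 − rank ∂_3 = (6 − 5) − 0 = 1, and there is no ∂_3, so H_2 ≅ Z.

(K is a triangulation of the 2-sphere S^2.)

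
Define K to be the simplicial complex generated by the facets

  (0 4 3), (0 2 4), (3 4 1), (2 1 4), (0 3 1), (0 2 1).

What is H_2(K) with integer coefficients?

We work with the vertex ordering 0 < 1 < 2 < 3 < 4. The simplices of K, each written with vertices in increasing order, are:

  0-simplices (5): [0], [1], [2], [3], [4]
  1-simplices (9): [0,1], [0,2], [0,3], [0,4], [1,2], [1,3], [1,4], [2,4], [3,4]
  2-simplices (6): [0,1,2], [0,1,3], [0,2,4], [0,3,4], [1,2,4], [1,3,4]

Hence C_0 ≅ Z^5, C_1 ≅ Z^9, C_2 ≅ Z^6.

The boundary map ∂_1: C_1 → C_0 is given by ∂[p,q] = [q] − [p]. For instance
  ∂[0,2] = [2] − [0].
The resulting 5×9 matrix has rank 4, and its Smith normal form has invariant factors (1,1,1,1).

The boundary map ∂_2: C_2 → C_1 acts by ∂[p,q,r] = [q,r] − [p,r] + [p,q]. For instance
  ∂[0,1,3] = [1,3] − [0,3] + [0,1],
  ∂[0,3,4] = [3,4] − [0,4] + [0,3].
As a 9×6 matrix over Z this has rank 5, with invariant factors (1,1,1,1,1).

Now H_k = ker ∂_k / im ∂_{k+1}, so:

  H_2: rank ker ∂_2 − rank ∂_3 = (6 − 5) − 0 = 1, and there is no ∂_3, so H_2 = Z.

H_2 ≅ Z.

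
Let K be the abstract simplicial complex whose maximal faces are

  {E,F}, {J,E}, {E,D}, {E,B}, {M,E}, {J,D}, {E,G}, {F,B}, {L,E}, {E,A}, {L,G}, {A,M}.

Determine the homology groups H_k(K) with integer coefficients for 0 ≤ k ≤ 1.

Take the total order A < B < D < E < F < G < J < L < M on the vertex set. Then K (dimension 1) consists of the simplices:

  0-simplices (9): A, B, D, E, F, G, J, L, M
  1-simplices (12): AE, AM, BE, BF, DE, DJ, EF, EG, EJ, EL, EM, GL

so the chain groups are C_0 ≅ Z^9, C_1 ≅ Z^12.

∂_1: C_1 → C_0 is given by ∂[p,q] = [q] − [p].
As a 9×12 matrix over Z this has rank 8, with invariant factors (1,1,1,1,1,1,1,1).

Now H_k = ker ∂_k / im ∂_{k+1}, so:

  H_0: rank C_0 − rank ∂_1 = 9 − 8 = 1, and the invariant factors of ∂_1 are all 1, so H_0 = Z.
  H_1: rank ker ∂_1 − rank ∂_2 = (12 − 8) − 0 = 4, and there is no ∂_2, so H_1 = Z^4.

As a check, the Euler characteristic is 9 − 12 = -3, which agrees with 1 − 4 = -3.

H_0 = Z,  H_1 = Z^4.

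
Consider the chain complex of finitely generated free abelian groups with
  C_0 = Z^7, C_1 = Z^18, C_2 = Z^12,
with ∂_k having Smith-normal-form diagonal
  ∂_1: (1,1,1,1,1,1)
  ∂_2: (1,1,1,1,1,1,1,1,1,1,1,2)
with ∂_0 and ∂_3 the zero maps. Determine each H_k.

H_0: b_0 = 7 − 0 − 6 = 1; torsion from ∂_1 factors > 1: none. So H_0 ≅ Z.
H_1: b_1 = 18 − 6 − 12 = 0; torsion from ∂_2 factors > 1: [2]. So H_1 ≅ Z/2Z.
H_2: b_2 = 12 − 12 − 0 = 0; torsion from ∂_3 factors > 1: none. So H_2 ≅ 0.

H_0 ≅ Z,  H_1 ≅ Z/2Z,  H_2 = 0.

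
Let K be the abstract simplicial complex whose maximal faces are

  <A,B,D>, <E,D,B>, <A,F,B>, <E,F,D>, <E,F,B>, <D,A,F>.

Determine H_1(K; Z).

Take the total order A < B < D < E < F on the vertex set. Then K (dimension 2) consists of the simplices:

  0-simplices (5): A, B, D, E, F
  1-simplices (9): AB, AD, AF, BD, BE, BF, DE, DF, EF
  2-simplices (6): ABD, ABF, ADF, BDE, BEF, DEF

giving chain groups C_0 ≅ Z^5, C_1 ≅ Z^9, C_2 ≅ Z^6.

Boundary ∂_1: C_1 → C_0 sends each edge [p,q] (with p < q) to q − p. For instance
  ∂AF = F − A.
This gives a 5×9 integer matrix of rank 4; reducing to Smith normal form yields diagonal entries (1,1,1,1).

Boundary ∂_2: C_2 → C_1 sends each 2-simplex [p,q,r] to [q,r] − [p,r] + [p,q]. For instance
  ∂DEF = EF − DF + DE,
  ∂ABF = BF − AF + AB.
The resulting 9×6 matrix has rank 5, and its Smith normal form has invariant factors (1,1,1,1,1).

From H_k ≅ ker(∂_k) / im(∂_{k+1}) we obtain:

  H_1: rank ker ∂_1 − rank ∂_2 = (9 − 4) − 5 = 0, and the invariant factors of ∂_2 are all 1, so H_1 = 0.

H_1 = 0.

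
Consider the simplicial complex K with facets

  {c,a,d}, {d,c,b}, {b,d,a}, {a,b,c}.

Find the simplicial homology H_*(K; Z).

Order the vertices as a < b < c < d. Listing each simplex with vertices in this order, K has dimension 2 with simplices:

  0-simplices (4): a, b, c, d
  1-simplices (6): ab, ac, ad, bc, bd, cd
  2-simplices (4): abc, abd, acd, bcd

so the chain groups are C_0 ≅ Z^4, C_1 ≅ Z^6, C_2 ≅ Z^4.

∂_1: C_1 → C_0 sends each edge [p,q] (with p < q) to q − p.
The resulting 4×6 matrix has rank 3, and its Smith normal form has invariant factors (1,1,1).

Boundary ∂_2: C_2 → C_1 sends each 2-simplex [p,q,r] to [q,r] − [p,r] + [p,q]. For instance
  ∂abc = bc − ac + ab,
  ∂abd = bd − ad + ab.
The resulting 6×4 matrix has rank 3, and its Smith normal form has invariant factors (1,1,1).

Reading off H_k = ker ∂_k / im ∂_{k+1}:

  H_0: rank C_0 − rank ∂_1 = 4 − 3 = 1, and the invariant factors of ∂_1 are all 1, so H_0 ≅ Z.
  H_1: rank ker ∂_1 − rank ∂_2 = (6 − 3) − 3 = 0, and the invariant factors of ∂_2 are all 1, so H_1 ≅ 0.
  H_2: rank ker ∂_2 − rank ∂_3 = (4 − 3) − 0 = 1, and there is no ∂_3, so H_2 ≅ Z.

(K is a triangulation of the 2-sphere S^2.)

H_0 = Z,  H_1 = 0,  H_2 = Z.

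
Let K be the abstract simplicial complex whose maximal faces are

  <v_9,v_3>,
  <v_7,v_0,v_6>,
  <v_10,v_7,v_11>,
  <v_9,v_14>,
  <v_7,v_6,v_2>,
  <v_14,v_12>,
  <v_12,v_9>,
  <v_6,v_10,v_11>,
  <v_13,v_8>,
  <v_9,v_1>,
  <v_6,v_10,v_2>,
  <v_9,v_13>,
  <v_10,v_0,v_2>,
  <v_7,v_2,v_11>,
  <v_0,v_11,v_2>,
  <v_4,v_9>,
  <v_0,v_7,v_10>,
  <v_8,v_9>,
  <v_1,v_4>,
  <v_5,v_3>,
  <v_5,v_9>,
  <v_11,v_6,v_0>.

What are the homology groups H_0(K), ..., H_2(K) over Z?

K has 15 vertices, 27 edges, 10 triangles.
rank ∂_0 = 0, rank ∂_1 = 13 ⇒ b_0 = 15 − 0 − 13 = 2; all invariant factors of ∂_1 are 1 so no torsion. So H_0 = Z^2.
rank ∂_1 = 13, rank ∂_2 = 10 ⇒ b_1 = 27 − 13 − 10 = 4; ∂_2 has invariant factor(s) [2] giving torsion. So H_1 = Z^4 ⊕ Z/2.
rank ∂_2 = 10, rank ∂_3 = 0 ⇒ b_2 = 10 − 10 − 0 = 0. So H_2 = 0.

H_0 = Z^2,  H_1 = Z^4 ⊕ Z/2,  H_2 = 0.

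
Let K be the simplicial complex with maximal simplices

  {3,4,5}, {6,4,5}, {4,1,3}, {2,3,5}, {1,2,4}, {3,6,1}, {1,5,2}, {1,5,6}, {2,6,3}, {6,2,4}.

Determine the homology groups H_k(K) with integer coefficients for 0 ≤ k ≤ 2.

H_0 ≅ Z,  H_1 ≅ Z_2,  H_2 = 0.

K has 6 vertices, 15 edges, 10 triangles.
rank ∂_0 = 0, rank ∂_1 = 5 ⇒ b_0 = 6 − 0 − 5 = 1; all invariant factors of ∂_1 are 1 so no torsion. So H_0 = Z.
rank ∂_1 = 5, rank ∂_2 = 10 ⇒ b_1 = 15 − 5 − 10 = 0; ∂_2 has invariant factor(s) [2] giving torsion. So H_1 = Z_2.
rank ∂_2 = 10, rank ∂_3 = 0 ⇒ b_2 = 10 − 10 − 0 = 0. So H_2 = 0.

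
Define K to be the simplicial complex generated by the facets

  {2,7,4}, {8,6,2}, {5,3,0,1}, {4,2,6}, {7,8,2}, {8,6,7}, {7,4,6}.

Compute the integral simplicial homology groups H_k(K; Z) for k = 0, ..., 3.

K has 9 vertices, 15 edges, 10 triangles, 1 3-simplex.
rank ∂_0 = 0, rank ∂_1 = 7 ⇒ b_0 = 9 − 0 − 7 = 2; all invariant factors of ∂_1 are 1 so no torsion. So H_0 = Z^2.
rank ∂_1 = 7, rank ∂_2 = 8 ⇒ b_1 = 15 − 7 − 8 = 0; all invariant factors of ∂_2 are 1 so no torsion. So H_1 = 0.
rank ∂_2 = 8, rank ∂_3 = 1 ⇒ b_2 = 10 − 8 − 1 = 1; all invariant factors of ∂_3 are 1 so no torsion. So H_2 = Z.
rank ∂_3 = 1, rank ∂_4 = 0 ⇒ b_3 = 1 − 1 − 0 = 0. So H_3 = 0.

H_0 ≅ Z^2,  H_1 = 0,  H_2 ≅ Z,  H_3 = 0.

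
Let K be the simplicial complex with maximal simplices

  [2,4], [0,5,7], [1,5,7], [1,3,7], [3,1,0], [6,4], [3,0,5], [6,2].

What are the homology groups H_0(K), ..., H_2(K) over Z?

Fix the vertex order 0 < 1 < 2 < 3 < 4 < 5 < 6 < 7 and write every simplex with vertices in increasing order. Then dim K = 2 and the simplices of K are:

  0-simplices (8): [0], [1], [2], [3], [4], [5], [6], [7]
  1-simplices (13): [0,1], [0,3], [0,5], [0,7], [1,3], [1,5], [1,7], [2,4], [2,6], [3,5], [3,7], [4,6], [5,7]
  2-simplices (5): [0,1,3], [0,3,5], [0,5,7], [1,3,7], [1,5,7]

Hence C_0 ≅ Z^8, C_1 ≅ Z^13, C_2 ≅ Z^5.

∂_1: C_1 → C_0 is given by ∂[p,q] = [q] − [p].
The 8×13 boundary matrix has rank 6 and Smith normal form diag(1,1,1,1,1,1).

Boundary ∂_2: C_2 → C_1 sends each 2-simplex [p,q,r] to [q,r] − [p,r] + [p,q]. For instance
  ∂[1,5,7] = [5,7] − [1,7] + [1,5],
  ∂[0,1,3] = [1,3] − [0,3] + [0,1].
The 13×5 boundary matrix has rank 5 and Smith normal form diag(1,1,1,1,1).

Now H_k = ker ∂_k / im ∂_{k+1}, so:

  H_0: rank C_0 − rank ∂_1 = 8 − 6 = 2, and the invariant factors of ∂_1 are all 1, so H_0 = Z^2.
  H_1: rank ker ∂_1 − rank ∂_2 = (13 − 6) − 5 = 2, and the invariant factors of ∂_2 are all 1, so H_1 = Z^2.
  H_2: rank ker ∂_2 − rank ∂_3 = (5 − 5) − 0 = 0, and there is no ∂_3, so H_2 = 0.

As a check, the Euler characteristic is 8 − 13 + 5 = 0, which agrees with 2 − 2 + 0 = 0.
(K is a triangulation of the disjoint union of the circle S^1 and the Möbius band.)

H_0 = Z^2,  H_1 = Z^2,  H_2 = 0.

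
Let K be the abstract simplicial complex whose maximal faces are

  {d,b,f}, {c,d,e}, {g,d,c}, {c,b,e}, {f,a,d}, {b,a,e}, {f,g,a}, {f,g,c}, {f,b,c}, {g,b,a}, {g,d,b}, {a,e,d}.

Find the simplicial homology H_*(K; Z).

Fix the vertex order a < b < c < d < e < f < g and write every simplex with vertices in increasing order. Then dim K = 2 and the simplices of K are:

  0-simplices (7): a, b, c, d, e, f, g
  1-simplices (18): ab, ad, ae, af, ag, bc, bd, be, bf, bg, cd, ce, cf, cg, de, df, dg, fg
  2-simplices (12): abe, abg, ade, adf, afg, bce, bcf, bdf, bdg, cde, cdg, cfg

so the chain groups are C_0 ≅ Z^7, C_1 ≅ Z^18, C_2 ≅ Z^12.

∂_1: C_1 → C_0 maps an edge to its endpoints' difference, ∂[p,q] = q − p. For instance
  ∂be = e − b.
The resulting 7×18 matrix has rank 6, and its Smith normal form has invariant factors (1,1,1,1,1,1).

The boundary map ∂_2: C_2 → C_1 maps a triangle to the signed sum of its edges. For instance
  ∂bdg = dg − bg + bd,
  ∂abg = bg − ag + ab.
This gives a 18×12 integer matrix of rank 12; reducing to Smith normal form yields diagonal entries (1,1,1,1,1,1,1,1,1,1,1,2).

From H_k ≅ ker(∂_k) / im(∂_{k+1}) we obtain:

  H_0: rank C_0 − rank ∂_1 = 7 − 6 = 1, and the invariant factors of ∂_1 are all 1, so H_0 = Z.
  H_1: rank ker ∂_1 − rank ∂_2 = (18 − 6) − 12 = 0, and ∂_2 has invariant factor 2 > 1, so H_1 = Z/2.
  H_2: rank ker ∂_2 − rank ∂_3 = (12 − 12) − 0 = 0, and there is no ∂_3, so H_2 = 0.

As a check, the Euler characteristic is 7 − 18 + 12 = 1, which agrees with 1 − 0 + 0 = 1.
(K is a triangulation of the real projective plane RP^2.)

H_0 = Z,  H_1 = Z/2,  H_2 = 0.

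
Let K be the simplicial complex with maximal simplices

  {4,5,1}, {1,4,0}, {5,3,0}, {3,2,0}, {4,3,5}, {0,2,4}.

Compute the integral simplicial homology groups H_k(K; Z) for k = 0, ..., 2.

Order the vertices as 0 < 1 < 2 < 3 < 4 < 5. Listing each simplex with vertices in this order, K has dimension 2 with simplices:

  0-simplices (6): [0], [1], [2], [3], [4], [5]
  1-simplices (12): [0,1], [0,2], [0,3], [0,4], [0,5], [1,4], [1,5], [2,3], [2,4], [3,4], [3,5], [4,5]
  2-simplices (6): [0,1,4], [0,2,3], [0,2,4], [0,3,5], [1,4,5], [3,4,5]

giving chain groups C_0 ≅ Z^6, C_1 ≅ Z^12, C_2 ≅ Z^6.

The boundary map ∂_1: C_1 → C_0 is given by ∂[p,q] = [q] − [p].
As a 6×12 matrix over Z this has rank 5, with invariant factors (1,1,1,1,1).

Boundary ∂_2: C_2 → C_1 acts by ∂[p,q,r] = [q,r] − [p,r] + [p,q]. For instance
  ∂[0,3,5] = [3,5] − [0,5] + [0,3],
  ∂[0,1,4] = [1,4] − [0,4] + [0,1].
The 12×6 boundary matrix has rank 6 and Smith normal form diag(1,1,1,1,1,1).

Computing H_k = (kernel of ∂_k) / (image of ∂_{k+1}):

  H_0: rank C_0 − rank ∂_1 = 6 − 5 = 1, and the invariant factors of ∂_1 are all 1, so H_0 = Z.
  H_1: rank ker ∂_1 − rank ∂_2 = (12 − 5) − 6 = 1, and the invariant factors of ∂_2 are all 1, so H_1 = Z.
  H_2: rank ker ∂_2 − rank ∂_3 = (6 − 6) − 0 = 0, and there is no ∂_3, so H_2 = 0.

As a check, the Euler characteristic is 6 − 12 + 6 = 0, which agrees with 1 − 1 + 0 = 0.

H_0 = Z,  H_1 = Z,  H_2 = 0.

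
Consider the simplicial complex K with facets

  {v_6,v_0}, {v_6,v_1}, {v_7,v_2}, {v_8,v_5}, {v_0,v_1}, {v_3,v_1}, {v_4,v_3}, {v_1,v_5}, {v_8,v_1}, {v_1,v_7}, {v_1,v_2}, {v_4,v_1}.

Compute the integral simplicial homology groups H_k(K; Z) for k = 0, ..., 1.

H_0 ≅ Z,  H_1 ≅ Z^4.

Take the total order v_0 < v_1 < v_2 < v_3 < v_4 < v_5 < v_6 < v_7 < v_8 on the vertex set. Then K (dimension 1) consists of the simplices:

  0-simplices (9): [v_0], [v_1], [v_2], [v_3], [v_4], [v_5], [v_6], [v_7], [v_8]
  1-simplices (12): [v_0,v_1], [v_0,v_6], [v_1,v_2], [v_1,v_3], [v_1,v_4], [v_1,v_5], [v_1,v_6], [v_1,v_7], [v_1,v_8], [v_2,v_7], [v_3,v_4], [v_5,v_8]

giving chain groups C_0 ≅ Z^9, C_1 ≅ Z^12.

∂_1: C_1 → C_0 maps an edge to its endpoints' difference, ∂[p,q] = q − p. For instance
  ∂[v_1,v_5] = [v_5] − [v_1].
This gives a 9×12 integer matrix of rank 8; reducing to Smith normal form yields diagonal entries (1,1,1,1,1,1,1,1).

Reading off H_k = ker ∂_k / im ∂_{k+1}:

  H_0: rank C_0 − rank ∂_1 = 9 − 8 = 1, and the invariant factors of ∂_1 are all 1, so H_0 = Z.
  H_1: rank ker ∂_1 − rank ∂_2 = (12 − 8) − 0 = 4, and there is no ∂_2, so H_1 = Z^4.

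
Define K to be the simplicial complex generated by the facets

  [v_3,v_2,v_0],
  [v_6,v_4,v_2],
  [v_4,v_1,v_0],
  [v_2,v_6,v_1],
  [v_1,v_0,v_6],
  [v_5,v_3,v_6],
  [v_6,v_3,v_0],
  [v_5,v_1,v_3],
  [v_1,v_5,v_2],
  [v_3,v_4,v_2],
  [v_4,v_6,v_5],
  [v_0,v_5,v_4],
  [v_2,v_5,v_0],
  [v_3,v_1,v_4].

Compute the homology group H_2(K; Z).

We work with the vertex ordering v_0 < v_1 < v_2 < v_3 < v_4 < v_5 < v_6. The simplices of K, each written with vertices in increasing order, are:

  0-simplices (7): [v_0], [v_1], [v_2], [v_3], [v_4], [v_5], [v_6]
  1-simplices (21): (21 of them)
  2-simplices (14): (14 of them)

so the chain groups are C_0 ≅ Z^7, C_1 ≅ Z^21, C_2 ≅ Z^14.

Boundary ∂_1: C_1 → C_0 is given by ∂[p,q] = [q] − [p].
As a 7×21 matrix over Z this has rank 6, with invariant factors (1,1,1,1,1,1).

∂_2: C_2 → C_1 sends each 2-simplex [p,q,r] to [q,r] − [p,r] + [p,q]. For instance
  ∂[v_4,v_5,v_6] = [v_5,v_6] − [v_4,v_6] + [v_4,v_5],
  ∂[v_1,v_3,v_5] = [v_3,v_5] − [v_1,v_5] + [v_1,v_3].
The resulting 21×14 matrix has rank 13, and its Smith normal form has invariant factors (1,1,1,1,1,1,1,1,1,1,1,1,1).

Computing H_k = (kernel of ∂_k) / (image of ∂_{k+1}):

  H_2: rank ker ∂_2 − rank ∂_3 = (14 − 13) − 0 = 1, and there is no ∂_3, so H_2 ≅ Z.

H_2 ≅ Z.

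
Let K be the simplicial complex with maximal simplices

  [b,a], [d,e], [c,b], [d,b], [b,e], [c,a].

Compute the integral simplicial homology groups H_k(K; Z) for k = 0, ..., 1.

H_0 ≅ Z,  H_1 ≅ Z^2.

Order the vertices as a < b < c < d < e. Listing each simplex with vertices in this order, K has dimension 1 with simplices:

  0-simplices (5): a, b, c, d, e
  1-simplices (6): ab, ac, bc, bd, be, de

Hence C_0 ≅ Z^5, C_1 ≅ Z^6.

∂_1: C_1 → C_0 sends each edge [p,q] (with p < q) to q − p. For instance
  ∂de = e − d.
The resulting 5×6 matrix has rank 4, and its Smith normal form has invariant factors (1,1,1,1).

Reading off H_k = ker ∂_k / im ∂_{k+1}:

  H_0: rank C_0 − rank ∂_1 = 5 − 4 = 1, and the invariant factors of ∂_1 are all 1, so H_0 ≅ Z.
  H_1: rank ker ∂_1 − rank ∂_2 = (6 − 4) − 0 = 2, and there is no ∂_2, so H_1 ≅ Z^2.

As a check, the Euler characteristic is 5 − 6 = -1, which agrees with 1 − 2 = -1.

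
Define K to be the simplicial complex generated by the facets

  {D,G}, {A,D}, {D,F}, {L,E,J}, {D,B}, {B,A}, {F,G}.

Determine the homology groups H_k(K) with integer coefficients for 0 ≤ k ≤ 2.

Fix the vertex order A < B < D < E < F < G < J < L and write every simplex with vertices in increasing order. Then dim K = 2 and the simplices of K are:

  0-simplices (8): A, B, D, E, F, G, J, L
  1-simplices (9): AB, AD, BD, DF, DG, EJ, EL, FG, JL
  2-simplices (1): EJL

Hence C_0 ≅ Z^8, C_1 ≅ Z^9, C_2 ≅ Z^1.

The boundary map ∂_1: C_1 → C_0 maps an edge to its endpoints' difference, ∂[p,q] = q − p.
This gives a 8×9 integer matrix of rank 6; reducing to Smith normal form yields diagonal entries (1,1,1,1,1,1).

The boundary map ∂_2: C_2 → C_1 maps a triangle to the signed sum of its edges. For instance
  ∂EJL = JL − EL + EJ.
The 9×1 boundary matrix has rank 1 and Smith normal form diag(1).

Now H_k = ker ∂_k / im ∂_{k+1}, so:

  H_0: rank C_0 − rank ∂_1 = 8 − 6 = 2, and the invariant factors of ∂_1 are all 1, so H_0 = Z^2.
  H_1: rank ker ∂_1 − rank ∂_2 = (9 − 6) − 1 = 2, and the invariant factors of ∂_2 are all 1, so H_1 = Z^2.
  H_2: rank ker ∂_2 − rank ∂_3 = (1 − 1) − 0 = 0, and there is no ∂_3, so H_2 = 0.

(K is a triangulation of the disjoint union of the 2-simplex and a wedge of 2 circles.)

H_0 ≅ Z^2,  H_1 ≅ Z^2,  H_2 = 0.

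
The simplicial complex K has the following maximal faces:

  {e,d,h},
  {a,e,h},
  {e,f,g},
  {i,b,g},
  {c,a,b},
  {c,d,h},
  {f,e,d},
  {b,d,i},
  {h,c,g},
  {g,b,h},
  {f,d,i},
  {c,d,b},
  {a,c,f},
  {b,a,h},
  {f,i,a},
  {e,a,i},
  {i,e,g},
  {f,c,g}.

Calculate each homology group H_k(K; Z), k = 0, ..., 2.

H_0 = Z,  H_1 = Z × Z/2,  H_2 = 0.

Fix the vertex order a < b < c < d < e < f < g < h < i and write every simplex with vertices in increasing order. Then dim K = 2 and the simplices of K are:

  0-simplices (9): a, b, c, d, e, f, g, h, i
  1-simplices (27): ab, ac, ae, af, ah, ai, bc, bd, bg, bh, bi, cd, cf, cg, ch, de, df, dh, di, ef, eg, eh, ei, fg, fi, gh, gi
  2-simplices (18): abc, abh, acf, aeh, aei, afi, bcd, bdi, bgh, bgi, cdh, cfg, cgh, def, deh, dfi, efg, egi

Hence C_0 ≅ Z^9, C_1 ≅ Z^27, C_2 ≅ Z^18.

The boundary map ∂_1: C_1 → C_0 is given by ∂[p,q] = [q] − [p].
As a 9×27 matrix over Z this has rank 8, with invariant factors (1,1,1,1,1,1,1,1).

The boundary map ∂_2: C_2 → C_1 maps a triangle to the signed sum of its edges. For instance
  ∂abc = bc − ac + ab,
  ∂bcd = cd − bd + bc.
The 27×18 boundary matrix has rank 18 and Smith normal form diag(1,1,1,1,1,1,1,1,1,1,1,1,1,1,1,1,1,2).

Now H_k = ker ∂_k / im ∂_{k+1}, so:

  H_0: rank C_0 − rank ∂_1 = 9 − 8 = 1, and the invariant factors of ∂_1 are all 1, so H_0 ≅ Z.
  H_1: rank ker ∂_1 − rank ∂_2 = (27 − 8) − 18 = 1, and ∂_2 has invariant factor 2 > 1, so H_1 ≅ Z × Z/2.
  H_2: rank ker ∂_2 − rank ∂_3 = (18 − 18) − 0 = 0, and there is no ∂_3, so H_2 ≅ 0.

As a check, the Euler characteristic is 9 − 27 + 18 = 0, which agrees with 1 − 1 + 0 = 0.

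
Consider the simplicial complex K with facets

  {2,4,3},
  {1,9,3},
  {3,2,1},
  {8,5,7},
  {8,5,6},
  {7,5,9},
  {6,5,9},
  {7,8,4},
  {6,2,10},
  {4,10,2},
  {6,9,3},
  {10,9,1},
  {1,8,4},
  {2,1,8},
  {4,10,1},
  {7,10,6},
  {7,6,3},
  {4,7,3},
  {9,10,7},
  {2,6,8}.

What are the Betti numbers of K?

Take the total order 1 < 2 < 3 < 4 < 5 < 6 < 7 < 8 < 9 < 10 on the vertex set. Then K (dimension 2) consists of the simplices:

  0-simplices (10): [1], [2], [3], [4], [5], [6], [7], [8], [9], [10]
  1-simplices (30): (30 of them)
  2-simplices (20): (20 of them)

Hence C_0 ≅ Z^10, C_1 ≅ Z^30, C_2 ≅ Z^20.

∂_1: C_1 → C_0 maps an edge to its endpoints' difference, ∂[p,q] = q − p. For instance
  ∂[6,7] = [7] − [6].
As a 10×30 matrix over Z this has rank 9, with invariant factors (1,1,1,1,1,1,1,1,1).

∂_2: C_2 → C_1 sends each 2-simplex [p,q,r] to [q,r] − [p,r] + [p,q]. For instance
  ∂[1,4,8] = [4,8] − [1,8] + [1,4],
  ∂[2,6,8] = [6,8] − [2,8] + [2,6].
As a 30×20 matrix over Z this has rank 20, with invariant factors (1,1,1,1,1,1,1,1,1,1,1,1,1,1,1,1,1,1,1,2).

Now H_k = ker ∂_k / im ∂_{k+1}, so:

  H_0: rank C_0 − rank ∂_1 = 10 − 9 = 1, and the invariant factors of ∂_1 are all 1, so H_0 = Z.
  H_1: rank ker ∂_1 − rank ∂_2 = (30 − 9) − 20 = 1, and ∂_2 has invariant factor 2 > 1, so H_1 = Z ⊕ Z_2.
  H_2: rank ker ∂_2 − rank ∂_3 = (20 − 20) − 0 = 0, and there is no ∂_3, so H_2 = 0.

As a check, the Euler characteristic is 10 − 30 + 20 = 0, which agrees with 1 − 1 + 0 = 0.

Hence the Betti numbers are b_0 = 1, b_1 = 1, b_2 = 0.

b_0 = 1, b_1 = 1, b_2 = 0.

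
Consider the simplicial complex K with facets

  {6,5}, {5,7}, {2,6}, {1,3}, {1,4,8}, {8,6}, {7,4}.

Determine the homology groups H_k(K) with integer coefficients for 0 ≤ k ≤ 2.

Fix the vertex order 1 < 2 < 3 < 4 < 5 < 6 < 7 < 8 and write every simplex with vertices in increasing order. Then dim K = 2 and the simplices of K are:

  0-simplices (8): [1], [2], [3], [4], [5], [6], [7], [8]
  1-simplices (9): [1,3], [1,4], [1,8], [2,6], [4,7], [4,8], [5,6], [5,7], [6,8]
  2-simplices (1): [1,4,8]

so the chain groups are C_0 ≅ Z^8, C_1 ≅ Z^9, C_2 ≅ Z^1.

Boundary ∂_1: C_1 → C_0 sends each edge [p,q] (with p < q) to q − p.
This gives a 8×9 integer matrix of rank 7; reducing to Smith normal form yields diagonal entries (1,1,1,1,1,1,1).

∂_2: C_2 → C_1 acts by ∂[p,q,r] = [q,r] − [p,r] + [p,q]. For instance
  ∂[1,4,8] = [4,8] − [1,8] + [1,4].
This gives a 9×1 integer matrix of rank 1; reducing to Smith normal form yields diagonal entries (1).

Now H_k = ker ∂_k / im ∂_{k+1}, so:

  H_0: rank C_0 − rank ∂_1 = 8 − 7 = 1, and the invariant factors of ∂_1 are all 1, so H_0 ≅ Z.
  H_1: rank ker ∂_1 − rank ∂_2 = (9 − 7) − 1 = 1, and the invariant factors of ∂_2 are all 1, so H_1 ≅ Z.
  H_2: rank ker ∂_2 − rank ∂_3 = (1 − 1) − 0 = 0, and there is no ∂_3, so H_2 ≅ 0.

H_0 ≅ Z,  H_1 ≅ Z,  H_2 = 0.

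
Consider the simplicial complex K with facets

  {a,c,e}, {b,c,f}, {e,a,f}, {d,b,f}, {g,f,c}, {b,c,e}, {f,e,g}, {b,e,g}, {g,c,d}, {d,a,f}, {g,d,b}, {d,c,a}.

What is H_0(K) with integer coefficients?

Order the vertices as a < b < c < d < e < f < g. Listing each simplex with vertices in this order, K has dimension 2 with simplices:

  0-simplices (7): a, b, c, d, e, f, g
  1-simplices (18): ac, ad, ae, af, bc, bd, be, bf, bg, cd, ce, cf, cg, df, dg, ef, eg, fg
  2-simplices (12): acd, ace, adf, aef, bce, bcf, bdf, bdg, beg, cdg, cfg, efg

so the chain groups are C_0 ≅ Z^7, C_1 ≅ Z^18, C_2 ≅ Z^12.

Boundary ∂_1: C_1 → C_0 is given by ∂[p,q] = [q] − [p]. For instance
  ∂ce = e − c.
As a 7×18 matrix over Z this has rank 6, with invariant factors (1,1,1,1,1,1).

∂_2: C_2 → C_1 maps a triangle to the signed sum of its edges. For instance
  ∂bdg = dg − bg + bd,
  ∂acd = cd − ad + ac.
The 18×12 boundary matrix has rank 12 and Smith normal form diag(1,1,1,1,1,1,1,1,1,1,1,2).

From H_k ≅ ker(∂_k) / im(∂_{k+1}) we obtain:

  H_0: rank C_0 − rank ∂_1 = 7 − 6 = 1, and the invariant factors of ∂_1 are all 1, so H_0 = Z.

H_0 ≅ Z.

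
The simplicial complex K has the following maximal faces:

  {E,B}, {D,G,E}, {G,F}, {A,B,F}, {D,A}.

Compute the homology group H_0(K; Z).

H_0 = Z.

K has 6 vertices, 9 edges, 2 triangles.
rank ∂_0 = 0, rank ∂_1 = 5 ⇒ b_0 = 6 − 0 − 5 = 1; all invariant factors of ∂_1 are 1 so no torsion. So H_0 = Z.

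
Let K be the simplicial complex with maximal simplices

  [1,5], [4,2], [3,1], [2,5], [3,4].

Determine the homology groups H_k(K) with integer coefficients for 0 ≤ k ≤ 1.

K has 5 vertices, 5 edges.
rank ∂_0 = 0, rank ∂_1 = 4 ⇒ b_0 = 5 − 0 − 4 = 1; all invariant factors of ∂_1 are 1 so no torsion. So H_0 ≅ Z.
rank ∂_1 = 4, rank ∂_2 = 0 ⇒ b_1 = 5 − 4 − 0 = 1. So H_1 ≅ Z.

H_0 = Z,  H_1 = Z.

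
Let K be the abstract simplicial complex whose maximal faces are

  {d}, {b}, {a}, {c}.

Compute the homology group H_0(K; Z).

H_0 ≅ Z^4.

Order the vertices as a < b < c < d. Listing each simplex with vertices in this order, K has dimension 0 with simplices:

  0-simplices (4): a, b, c, d

giving chain groups C_0 ≅ Z^4.

Computing H_k = (kernel of ∂_k) / (image of ∂_{k+1}):

  H_0: rank C_0 − rank ∂_1 = 4 − 0 = 4, and there is no ∂_1, so H_0 = Z^4.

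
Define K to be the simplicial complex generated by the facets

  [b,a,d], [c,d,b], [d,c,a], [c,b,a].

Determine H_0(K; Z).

Fix the vertex order a < b < c < d and write every simplex with vertices in increasing order. Then dim K = 2 and the simplices of K are:

  0-simplices (4): a, b, c, d
  1-simplices (6): ab, ac, ad, bc, bd, cd
  2-simplices (4): abc, abd, acd, bcd

so the chain groups are C_0 ≅ Z^4, C_1 ≅ Z^6, C_2 ≅ Z^4.

Boundary ∂_1: C_1 → C_0 sends each edge [p,q] (with p < q) to q − p.
As a 4×6 matrix over Z this has rank 3, with invariant factors (1,1,1).

The boundary map ∂_2: C_2 → C_1 sends each 2-simplex [p,q,r] to [q,r] − [p,r] + [p,q]. For instance
  ∂abc = bc − ac + ab,
  ∂bcd = cd − bd + bc.
The resulting 6×4 matrix has rank 3, and its Smith normal form has invariant factors (1,1,1).

From H_k ≅ ker(∂_k) / im(∂_{k+1}) we obtain:

  H_0: rank C_0 − rank ∂_1 = 4 − 3 = 1, and the invariant factors of ∂_1 are all 1, so H_0 ≅ Z.

(K is a triangulation of the 2-sphere S^2.)

H_0 ≅ Z.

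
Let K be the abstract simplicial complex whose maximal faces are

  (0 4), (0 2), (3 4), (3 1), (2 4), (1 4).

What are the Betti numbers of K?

Order the vertices as 0 < 1 < 2 < 3 < 4. Listing each simplex with vertices in this order, K has dimension 1 with simplices:

  0-simplices (5): [0], [1], [2], [3], [4]
  1-simplices (6): [0,2], [0,4], [1,3], [1,4], [2,4], [3,4]

Hence C_0 ≅ Z^5, C_1 ≅ Z^6.

∂_1: C_1 → C_0 maps an edge to its endpoints' difference, ∂[p,q] = q − p. For instance
  ∂[1,3] = [3] − [1].
This gives a 5×6 integer matrix of rank 4; reducing to Smith normal form yields diagonal entries (1,1,1,1).

From H_k ≅ ker(∂_k) / im(∂_{k+1}) we obtain:

  H_0: rank C_0 − rank ∂_1 = 5 − 4 = 1, and the invariant factors of ∂_1 are all 1, so H_0 = Z.
  H_1: rank ker ∂_1 − rank ∂_2 = (6 − 4) − 0 = 2, and there is no ∂_2, so H_1 = Z^2.

Hence the Betti numbers are b_0 = 1, b_1 = 2.

b_0 = 1, b_1 = 2.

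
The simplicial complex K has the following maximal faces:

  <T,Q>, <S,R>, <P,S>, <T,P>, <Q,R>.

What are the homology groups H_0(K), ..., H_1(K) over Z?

H_0 ≅ Z,  H_1 ≅ Z.

Take the total order P < Q < R < S < T on the vertex set. Then K (dimension 1) consists of the simplices:

  0-simplices (5): P, Q, R, S, T
  1-simplices (5): PS, PT, QR, QT, RS

Hence C_0 ≅ Z^5, C_1 ≅ Z^5.

The boundary map ∂_1: C_1 → C_0 maps an edge to its endpoints' difference, ∂[p,q] = q − p.
As a 5×5 matrix over Z this has rank 4, with invariant factors (1,1,1,1).

Computing H_k = (kernel of ∂_k) / (image of ∂_{k+1}):

  H_0: rank C_0 − rank ∂_1 = 5 − 4 = 1, and the invariant factors of ∂_1 are all 1, so H_0 = Z.
  H_1: rank ker ∂_1 − rank ∂_2 = (5 − 4) − 0 = 1, and there is no ∂_2, so H_1 = Z.

As a check, the Euler characteristic is 5 − 5 = 0, which agrees with 1 − 1 = 0.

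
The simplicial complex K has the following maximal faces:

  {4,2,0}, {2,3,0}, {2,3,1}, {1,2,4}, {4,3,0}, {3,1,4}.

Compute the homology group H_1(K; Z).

H_1 ≅ 0.

Fix the vertex order 0 < 1 < 2 < 3 < 4 and write every simplex with vertices in increasing order. Then dim K = 2 and the simplices of K are:

  0-simplices (5): [0], [1], [2], [3], [4]
  1-simplices (9): [0,2], [0,3], [0,4], [1,2], [1,3], [1,4], [2,3], [2,4], [3,4]
  2-simplices (6): [0,2,3], [0,2,4], [0,3,4], [1,2,3], [1,2,4], [1,3,4]

giving chain groups C_0 ≅ Z^5, C_1 ≅ Z^9, C_2 ≅ Z^6.

Boundary ∂_1: C_1 → C_0 is given by ∂[p,q] = [q] − [p]. For instance
  ∂[1,2] = [2] − [1].
This gives a 5×9 integer matrix of rank 4; reducing to Smith normal form yields diagonal entries (1,1,1,1).

∂_2: C_2 → C_1 maps a triangle to the signed sum of its edges. For instance
  ∂[0,2,4] = [2,4] − [0,4] + [0,2],
  ∂[0,2,3] = [2,3] − [0,3] + [0,2].
This gives a 9×6 integer matrix of rank 5; reducing to Smith normal form yields diagonal entries (1,1,1,1,1).

From H_k ≅ ker(∂_k) / im(∂_{k+1}) we obtain:

  H_1: rank ker ∂_1 − rank ∂_2 = (9 − 4) − 5 = 0, and the invariant factors of ∂_2 are all 1, so H_1 = 0.

(K is a triangulation of the 2-sphere S^2.)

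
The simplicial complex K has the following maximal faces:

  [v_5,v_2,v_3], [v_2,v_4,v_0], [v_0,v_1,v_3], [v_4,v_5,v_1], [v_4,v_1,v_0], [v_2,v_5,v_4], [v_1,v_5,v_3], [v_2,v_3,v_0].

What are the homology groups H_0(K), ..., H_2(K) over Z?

Fix the vertex order v_0 < v_1 < v_2 < v_3 < v_4 < v_5 and write every simplex with vertices in increasing order. Then dim K = 2 and the simplices of K are:

  0-simplices (6): [v_0], [v_1], [v_2], [v_3], [v_4], [v_5]
  1-simplices (12): [v_0,v_1], [v_0,v_2], [v_0,v_3], [v_0,v_4], [v_1,v_3], [v_1,v_4], [v_1,v_5], [v_2,v_3], [v_2,v_4], [v_2,v_5], [v_3,v_5], [v_4,v_5]
  2-simplices (8): [v_0,v_1,v_3], [v_0,v_1,v_4], [v_0,v_2,v_3], [v_0,v_2,v_4], [v_1,v_3,v_5], [v_1,v_4,v_5], [v_2,v_3,v_5], [v_2,v_4,v_5]

so the chain groups are C_0 ≅ Z^6, C_1 ≅ Z^12, C_2 ≅ Z^8.

The boundary map ∂_1: C_1 → C_0 sends each edge [p,q] (with p < q) to q − p.
As a 6×12 matrix over Z this has rank 5, with invariant factors (1,1,1,1,1).

Boundary ∂_2: C_2 → C_1 sends each 2-simplex [p,q,r] to [q,r] − [p,r] + [p,q]. For instance
  ∂[v_0,v_1,v_3] = [v_1,v_3] − [v_0,v_3] + [v_0,v_1],
  ∂[v_0,v_2,v_4] = [v_2,v_4] − [v_0,v_4] + [v_0,v_2].
As a 12×8 matrix over Z this has rank 7, with invariant factors (1,1,1,1,1,1,1).

Now H_k = ker ∂_k / im ∂_{k+1}, so:

  H_0: rank C_0 − rank ∂_1 = 6 − 5 = 1, and the invariant factors of ∂_1 are all 1, so H_0 ≅ Z.
  H_1: rank ker ∂_1 − rank ∂_2 = (12 − 5) − 7 = 0, and the invariant factors of ∂_2 are all 1, so H_1 ≅ 0.
  H_2: rank ker ∂_2 − rank ∂_3 = (8 − 7) − 0 = 1, and there is no ∂_3, so H_2 ≅ Z.

As a check, the Euler characteristic is 6 − 12 + 8 = 2, which agrees with 1 − 0 + 1 = 2.

H_0 ≅ Z,  H_1 = 0,  H_2 ≅ Z.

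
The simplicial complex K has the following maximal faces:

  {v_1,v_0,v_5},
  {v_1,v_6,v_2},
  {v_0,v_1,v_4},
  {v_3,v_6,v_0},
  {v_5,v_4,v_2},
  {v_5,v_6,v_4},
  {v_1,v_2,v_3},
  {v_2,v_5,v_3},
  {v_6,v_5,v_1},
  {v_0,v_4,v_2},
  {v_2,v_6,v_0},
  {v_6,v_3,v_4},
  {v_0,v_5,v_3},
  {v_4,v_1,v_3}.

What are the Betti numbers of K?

Fix the vertex order v_0 < v_1 < v_2 < v_3 < v_4 < v_5 < v_6 and write every simplex with vertices in increasing order. Then dim K = 2 and the simplices of K are:

  0-simplices (7): [v_0], [v_1], [v_2], [v_3], [v_4], [v_5], [v_6]
  1-simplices (21): (21 of them)
  2-simplices (14): (14 of them)

giving chain groups C_0 ≅ Z^7, C_1 ≅ Z^21, C_2 ≅ Z^14.

Boundary ∂_1: C_1 → C_0 is given by ∂[p,q] = [q] − [p].
This gives a 7×21 integer matrix of rank 6; reducing to Smith normal form yields diagonal entries (1,1,1,1,1,1).

Boundary ∂_2: C_2 → C_1 sends each 2-simplex [p,q,r] to [q,r] − [p,r] + [p,q]. For instance
  ∂[v_0,v_2,v_4] = [v_2,v_4] − [v_0,v_4] + [v_0,v_2],
  ∂[v_3,v_4,v_6] = [v_4,v_6] − [v_3,v_6] + [v_3,v_4].
As a 21×14 matrix over Z this has rank 13, with invariant factors (1,1,1,1,1,1,1,1,1,1,1,1,1).

Reading off H_k = ker ∂_k / im ∂_{k+1}:

  H_0: rank C_0 − rank ∂_1 = 7 − 6 = 1, and the invariant factors of ∂_1 are all 1, so H_0 ≅ Z.
  H_1: rank ker ∂_1 − rank ∂_2 = (21 − 6) − 13 = 2, and the invariant factors of ∂_2 are all 1, so H_1 ≅ Z^2.
  H_2: rank ker ∂_2 − rank ∂_3 = (14 − 13) − 0 = 1, and there is no ∂_3, so H_2 ≅ Z.

(K is a triangulation of the torus T^2.)

Hence the Betti numbers are b_0 = 1, b_1 = 2, b_2 = 1.

b_0 = 1, b_1 = 2, b_2 = 1.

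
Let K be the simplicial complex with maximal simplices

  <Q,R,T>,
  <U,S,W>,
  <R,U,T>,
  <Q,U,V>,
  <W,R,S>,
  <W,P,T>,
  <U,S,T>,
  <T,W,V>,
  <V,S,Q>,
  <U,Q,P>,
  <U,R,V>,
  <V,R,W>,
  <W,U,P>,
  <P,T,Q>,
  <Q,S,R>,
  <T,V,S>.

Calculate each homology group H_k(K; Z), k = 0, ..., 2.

Fix the vertex order P < Q < R < S < T < U < V < W and write every simplex with vertices in increasing order. Then dim K = 2 and the simplices of K are:

  0-simplices (8): P, Q, R, S, T, U, V, W
  1-simplices (24): PQ, PT, PU, PW, QR, QS, QT, QU, QV, RS, RT, RU, RV, RW, ST, SU, SV, SW, TU, TV, TW, UV, UW, VW
  2-simplices (16): PQT, PQU, PTW, PUW, QRS, QRT, QSV, QUV, RSW, RTU, RUV, RVW, STU, STV, SUW, TVW

so the chain groups are C_0 ≅ Z^8, C_1 ≅ Z^24, C_2 ≅ Z^16.

Boundary ∂_1: C_1 → C_0 sends each edge [p,q] (with p < q) to q − p. For instance
  ∂UW = W − U.
The resulting 8×24 matrix has rank 7, and its Smith normal form has invariant factors (1,1,1,1,1,1,1).

∂_2: C_2 → C_1 sends each 2-simplex [p,q,r] to [q,r] − [p,r] + [p,q]. For instance
  ∂RSW = SW − RW + RS,
  ∂PUW = UW − PW + PU.
The 24×16 boundary matrix has rank 15 and Smith normal form diag(1,1,1,1,1,1,1,1,1,1,1,1,1,1,1).

Reading off H_k = ker ∂_k / im ∂_{k+1}:

  H_0: rank C_0 − rank ∂_1 = 8 − 7 = 1, and the invariant factors of ∂_1 are all 1, so H_0 = Z.
  H_1: rank ker ∂_1 − rank ∂_2 = (24 − 7) − 15 = 2, and the invariant factors of ∂_2 are all 1, so H_1 = Z^2.
  H_2: rank ker ∂_2 − rank ∂_3 = (16 − 15) − 0 = 1, and there is no ∂_3, so H_2 = Z.

(K is a triangulation of the torus T^2.)

H_0 = Z,  H_1 = Z^2,  H_2 = Z.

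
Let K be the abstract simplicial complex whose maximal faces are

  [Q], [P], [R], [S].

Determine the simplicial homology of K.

K has 4 vertices.
rank ∂_0 = 0, rank ∂_1 = 0 ⇒ b_0 = 4 − 0 − 0 = 4. So H_0 ≅ Z^4.

H_0 ≅ Z^4.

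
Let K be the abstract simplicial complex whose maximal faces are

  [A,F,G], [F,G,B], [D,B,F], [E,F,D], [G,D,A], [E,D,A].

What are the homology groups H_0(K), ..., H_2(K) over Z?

H_0 = Z,  H_1 = Z,  H_2 = 0.

We work with the vertex ordering A < B < D < E < F < G. The simplices of K, each written with vertices in increasing order, are:

  0-simplices (6): A, B, D, E, F, G
  1-simplices (12): AD, AE, AF, AG, BD, BF, BG, DE, DF, DG, EF, FG
  2-simplices (6): ADE, ADG, AFG, BDF, BFG, DEF

giving chain groups C_0 ≅ Z^6, C_1 ≅ Z^12, C_2 ≅ Z^6.

The boundary map ∂_1: C_1 → C_0 sends each edge [p,q] (with p < q) to q − p.
This gives a 6×12 integer matrix of rank 5; reducing to Smith normal form yields diagonal entries (1,1,1,1,1).

The boundary map ∂_2: C_2 → C_1 maps a triangle to the signed sum of its edges. For instance
  ∂DEF = EF − DF + DE,
  ∂ADG = DG − AG + AD.
As a 12×6 matrix over Z this has rank 6, with invariant factors (1,1,1,1,1,1).

Now H_k = ker ∂_k / im ∂_{k+1}, so:

  H_0: rank C_0 − rank ∂_1 = 6 − 5 = 1, and the invariant factors of ∂_1 are all 1, so H_0 ≅ Z.
  H_1: rank ker ∂_1 − rank ∂_2 = (12 − 5) − 6 = 1, and the invariant factors of ∂_2 are all 1, so H_1 ≅ Z.
  H_2: rank ker ∂_2 − rank ∂_3 = (6 − 6) − 0 = 0, and there is no ∂_3, so H_2 ≅ 0.

(K is a triangulation of the cylinder S^1 x I.)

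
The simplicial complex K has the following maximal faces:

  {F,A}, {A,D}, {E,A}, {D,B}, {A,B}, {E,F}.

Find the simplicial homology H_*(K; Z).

H_0 = Z,  H_1 = Z^2.

Take the total order A < B < D < E < F on the vertex set. Then K (dimension 1) consists of the simplices:

  0-simplices (5): A, B, D, E, F
  1-simplices (6): AB, AD, AE, AF, BD, EF

so the chain groups are C_0 ≅ Z^5, C_1 ≅ Z^6.

∂_1: C_1 → C_0 is given by ∂[p,q] = [q] − [p]. For instance
  ∂AF = F − A.
As a 5×6 matrix over Z this has rank 4, with invariant factors (1,1,1,1).

Computing H_k = (kernel of ∂_k) / (image of ∂_{k+1}):

  H_0: rank C_0 − rank ∂_1 = 5 − 4 = 1, and the invariant factors of ∂_1 are all 1, so H_0 = Z.
  H_1: rank ker ∂_1 − rank ∂_2 = (6 − 4) − 0 = 2, and there is no ∂_2, so H_1 = Z^2.

As a check, the Euler characteristic is 5 − 6 = -1, which agrees with 1 − 2 = -1.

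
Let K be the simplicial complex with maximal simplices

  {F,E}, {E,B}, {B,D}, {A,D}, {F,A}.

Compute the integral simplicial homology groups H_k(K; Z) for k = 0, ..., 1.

Order the vertices as A < B < D < E < F. Listing each simplex with vertices in this order, K has dimension 1 with simplices:

  0-simplices (5): A, B, D, E, F
  1-simplices (5): AD, AF, BD, BE, EF

Hence C_0 ≅ Z^5, C_1 ≅ Z^5.

The boundary map ∂_1: C_1 → C_0 sends each edge [p,q] (with p < q) to q − p. For instance
  ∂AD = D − A.
The resulting 5×5 matrix has rank 4, and its Smith normal form has invariant factors (1,1,1,1).

Computing H_k = (kernel of ∂_k) / (image of ∂_{k+1}):

  H_0: rank C_0 − rank ∂_1 = 5 − 4 = 1, and the invariant factors of ∂_1 are all 1, so H_0 = Z.
  H_1: rank ker ∂_1 − rank ∂_2 = (5 − 4) − 0 = 1, and there is no ∂_2, so H_1 = Z.

H_0 ≅ Z,  H_1 ≅ Z.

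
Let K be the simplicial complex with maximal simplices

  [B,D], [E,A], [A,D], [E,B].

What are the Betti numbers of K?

b_0 = 1, b_1 = 1.

Take the total order A < B < D < E on the vertex set. Then K (dimension 1) consists of the simplices:

  0-simplices (4): A, B, D, E
  1-simplices (4): AD, AE, BD, BE

Hence C_0 ≅ Z^4, C_1 ≅ Z^4.

The boundary map ∂_1: C_1 → C_0 maps an edge to its endpoints' difference, ∂[p,q] = q − p.
The 4×4 boundary matrix has rank 3 and Smith normal form diag(1,1,1).

Computing H_k = (kernel of ∂_k) / (image of ∂_{k+1}):

  H_0: rank C_0 − rank ∂_1 = 4 − 3 = 1, and the invariant factors of ∂_1 are all 1, so H_0 = Z.
  H_1: rank ker ∂_1 − rank ∂_2 = (4 − 3) − 0 = 1, and there is no ∂_2, so H_1 = Z.

(K is a triangulation of the circle S^1.)

Hence the Betti numbers are b_0 = 1, b_1 = 1.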